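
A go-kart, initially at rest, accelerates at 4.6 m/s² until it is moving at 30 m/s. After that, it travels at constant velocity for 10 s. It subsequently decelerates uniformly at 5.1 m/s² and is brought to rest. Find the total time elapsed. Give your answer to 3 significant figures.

Phase 1 (accelerating): v₀ = 0 m/s, a = 4.6 m/s².
v = v₀ + at → t = (30 − 0) / 4.6 = 6.52 s
v² = v₀² + 2aΔx → Δx = (30² − 0²)/(2·4.6) = 97.8 m

Phase 2 (constant speed): v₀ = 30.0 m/s, a = 0 m/s².
v = v₀ + at = 30.0 + (0)(10) = 30.0 m/s
Δx = v₀t + ½at² = 30.0·10 + 0.5·0·10² = 300 m

Phase 3 (decelerating): v₀ = 30.0 m/s, a = -5.1 m/s².
v = v₀ + at → t = (0 − 30.0) / -5.1 = 5.88 s
v² = v₀² + 2aΔx → Δx = (0² − 30.0²)/(2·-5.1) = 88.2 m
Total time = 6.52 + 10.0 + 5.88 = 22.4 s

22.4 s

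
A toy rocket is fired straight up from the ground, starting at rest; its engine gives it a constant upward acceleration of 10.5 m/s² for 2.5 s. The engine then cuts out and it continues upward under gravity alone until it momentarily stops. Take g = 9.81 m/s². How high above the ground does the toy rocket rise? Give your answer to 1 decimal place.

67.9 m

Phase 1 (powered ascent): v₀ = 0 m/s, a = 10.5 m/s².
v = v₀ + at = 0 + (10.5)(2.5) = 26.2 m/s
Δx = v₀t + ½at² = 0·2.5 + 0.5·10.5·2.5² = 32.8 m

Phase 2 (coasting upward): v₀ = 26.2 m/s, a = -9.81 m/s².
v = v₀ + at → t = (0 − 26.2) / -9.81 = 2.68 s
v² = v₀² + 2aΔx → Δx = (0² − 26.2²)/(2·-9.81) = 35.1 m
Maximum height = 32.8 + 35.1 = 67.9 m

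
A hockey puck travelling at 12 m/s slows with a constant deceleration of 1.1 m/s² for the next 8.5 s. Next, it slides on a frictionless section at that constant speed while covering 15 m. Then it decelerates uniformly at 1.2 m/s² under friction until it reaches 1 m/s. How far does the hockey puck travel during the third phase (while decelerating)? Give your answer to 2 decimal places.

2.51 m

Phase 1 (decelerating): v₀ = 12.0 m/s, a = -1.1 m/s².
v = v₀ + at = 12.0 + (-1.1)(8.5) = 2.65 m/s
Δx = v₀t + ½at² = 12.0·8.5 + 0.5·-1.1·8.5² = 62.3 m

Phase 2 (constant speed): v₀ = 2.65 m/s, a = 0 m/s².
Constant speed: t = d/v = 15/2.65 = 5.66 s

Phase 3 (decelerating): v₀ = 2.65 m/s, a = -1.2 m/s².
v = v₀ + at → t = (1 − 2.65) / -1.2 = 1.37 s
v² = v₀² + 2aΔx → Δx = (1² − 2.65²)/(2·-1.2) = 2.51 m
Distance in phase 3 = 2.51 m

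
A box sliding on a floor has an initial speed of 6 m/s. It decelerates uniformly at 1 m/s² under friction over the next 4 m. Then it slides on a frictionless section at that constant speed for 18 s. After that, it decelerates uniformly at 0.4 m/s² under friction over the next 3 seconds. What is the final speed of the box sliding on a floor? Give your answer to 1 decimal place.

Phase 1 (decelerating): v₀ = 6.00 m/s, a = -1 m/s².
v² = v₀² + 2aΔx = 6.00² + 2·-1·4 = 28.0 → v = 5.29 m/s
t = (v − v₀)/a = (5.29 − 6.00)/-1 = 0.708 s

Phase 2 (constant speed): v₀ = 5.29 m/s, a = 0 m/s².
v = v₀ + at = 5.29 + (0)(18) = 5.29 m/s
Δx = v₀t + ½at² = 5.29·18 + 0.5·0·18² = 95.2 m

Phase 3 (decelerating): v₀ = 5.29 m/s, a = -0.4 m/s².
v = v₀ + at = 5.29 + (-0.4)(3) = 4.09 m/s
Δx = v₀t + ½at² = 5.29·3 + 0.5·-0.4·3² = 14.1 m
Final speed = 4.09 m/s

4.1 m/s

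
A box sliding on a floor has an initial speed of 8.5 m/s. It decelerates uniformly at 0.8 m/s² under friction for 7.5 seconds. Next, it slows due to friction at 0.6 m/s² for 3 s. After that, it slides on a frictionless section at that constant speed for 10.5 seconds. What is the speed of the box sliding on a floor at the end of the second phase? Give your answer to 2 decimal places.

0.70 m/s

Phase 1 (decelerating): v₀ = 8.50 m/s, a = -0.8 m/s².
v = v₀ + at = 8.50 + (-0.8)(7.5) = 2.50 m/s
Δx = v₀t + ½at² = 8.50·7.5 + 0.5·-0.8·7.5² = 41.2 m

Phase 2 (decelerating): v₀ = 2.50 m/s, a = -0.6 m/s².
v = v₀ + at = 2.50 + (-0.6)(3) = 0.700 m/s
Δx = v₀t + ½at² = 2.50·3 + 0.5·-0.6·3² = 4.80 m
Speed at end of phase 2 = 0.700 m/s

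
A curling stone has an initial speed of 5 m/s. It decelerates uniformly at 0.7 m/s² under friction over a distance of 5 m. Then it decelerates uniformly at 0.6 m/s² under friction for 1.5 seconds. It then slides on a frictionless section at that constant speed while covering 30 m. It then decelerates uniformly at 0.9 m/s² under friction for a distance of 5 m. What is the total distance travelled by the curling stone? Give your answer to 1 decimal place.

Phase 1 (decelerating): v₀ = 5.00 m/s, a = -0.7 m/s².
v² = v₀² + 2aΔx = 5.00² + 2·-0.7·5 = 18.0 → v = 4.24 m/s
t = (v − v₀)/a = (4.24 − 5.00)/-0.7 = 1.08 s

Phase 2 (decelerating): v₀ = 4.24 m/s, a = -0.6 m/s².
v = v₀ + at = 4.24 + (-0.6)(1.5) = 3.34 m/s
Δx = v₀t + ½at² = 4.24·1.5 + 0.5·-0.6·1.5² = 5.69 m

Phase 3 (constant speed): v₀ = 3.34 m/s, a = 0 m/s².
Constant speed: t = d/v = 30/3.34 = 8.97 s

Phase 4 (decelerating): v₀ = 3.34 m/s, a = -0.9 m/s².
v² = v₀² + 2aΔx = 3.34² + 2·-0.9·5 = 2.17 → v = 1.47 m/s
t = (v − v₀)/a = (1.47 − 3.34)/-0.9 = 2.08 s
Total distance = 5.00 + 5.69 + 30.0 + 5.00 = 45.7 m

45.7 m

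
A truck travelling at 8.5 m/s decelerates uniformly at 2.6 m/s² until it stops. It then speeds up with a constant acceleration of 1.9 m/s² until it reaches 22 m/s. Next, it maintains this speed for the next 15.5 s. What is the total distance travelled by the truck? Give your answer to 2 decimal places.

Phase 1 (decelerating): v₀ = 8.50 m/s, a = -2.6 m/s².
v = v₀ + at → t = (0 − 8.50) / -2.6 = 3.27 s
v² = v₀² + 2aΔx → Δx = (0² − 8.50²)/(2·-2.6) = 13.9 m

Phase 2 (accelerating): v₀ = 0 m/s, a = 1.9 m/s².
v = v₀ + at → t = (22 − 0) / 1.9 = 11.6 s
v² = v₀² + 2aΔx → Δx = (22² − 0²)/(2·1.9) = 127 m

Phase 3 (constant speed): v₀ = 22.0 m/s, a = 0 m/s².
v = v₀ + at = 22.0 + (0)(15.5) = 22.0 m/s
Δx = v₀t + ½at² = 22.0·15.5 + 0.5·0·15.5² = 341 m
Total distance = 13.9 + 127 + 341 = 482 m

482.26 m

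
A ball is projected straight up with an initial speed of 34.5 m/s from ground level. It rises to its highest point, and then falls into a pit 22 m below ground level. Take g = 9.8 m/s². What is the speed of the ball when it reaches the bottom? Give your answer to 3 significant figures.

40.3 m/s

Phase 1 (rising): v₀ = 34.5 m/s, a = -9.8 m/s².
v = v₀ + at → t = (0 − 34.5) / -9.8 = 3.52 s
v² = v₀² + 2aΔx → Δx = (0² − 34.5²)/(2·-9.8) = 60.7 m

Phase 2 (falling): v₀ = 0 m/s, a = -9.8 m/s².
Falls 82.7 m from rest: t = √(2·82.7/9.8) = 4.11 s; v = g·t = 40.3 m/s.
Final speed = 40.3 m/s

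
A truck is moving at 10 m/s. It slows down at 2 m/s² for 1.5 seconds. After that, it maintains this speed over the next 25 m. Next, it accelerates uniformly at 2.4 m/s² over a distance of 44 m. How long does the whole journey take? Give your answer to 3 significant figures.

Phase 1 (decelerating): v₀ = 10.0 m/s, a = -2 m/s².
v = v₀ + at = 10.0 + (-2)(1.5) = 7.00 m/s
Δx = v₀t + ½at² = 10.0·1.5 + 0.5·-2·1.5² = 12.8 m

Phase 2 (constant speed): v₀ = 7.00 m/s, a = 0 m/s².
Constant speed: t = d/v = 25/7.00 = 3.57 s

Phase 3 (accelerating): v₀ = 7.00 m/s, a = 2.4 m/s².
v² = v₀² + 2aΔx = 7.00² + 2·2.4·44 = 260 → v = 16.1 m/s
t = (v − v₀)/a = (16.1 − 7.00)/2.4 = 3.80 s
Total time = 1.50 + 3.57 + 3.80 = 8.88 s

8.88 s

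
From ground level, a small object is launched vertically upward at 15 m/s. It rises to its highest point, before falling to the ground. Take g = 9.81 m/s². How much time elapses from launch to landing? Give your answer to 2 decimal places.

3.06 s

Phase 1 (rising): v₀ = 15.0 m/s, a = -9.81 m/s².
v = v₀ + at → t = (0 − 15.0) / -9.81 = 1.53 s
v² = v₀² + 2aΔx → Δx = (0² − 15.0²)/(2·-9.81) = 11.5 m

Phase 2 (falling): v₀ = 0 m/s, a = -9.81 m/s².
Falls 11.5 m from rest: t = √(2·11.5/9.81) = 1.53 s; v = g·t = 15.0 m/s.
Total time = 1.53 + 1.53 = 3.06 s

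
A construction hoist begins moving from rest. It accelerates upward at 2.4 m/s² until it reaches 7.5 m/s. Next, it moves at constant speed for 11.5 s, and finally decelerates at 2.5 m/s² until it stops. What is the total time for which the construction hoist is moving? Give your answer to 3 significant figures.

17.6 s

Phase 1 (accelerating): v₀ = 0 m/s, a = 2.4 m/s².
v = v₀ + at → t = (7.5 − 0) / 2.4 = 3.12 s
v² = v₀² + 2aΔx → Δx = (7.5² − 0²)/(2·2.4) = 11.7 m

Phase 2 (constant speed): v₀ = 7.50 m/s, a = 0 m/s².
v = v₀ + at = 7.50 + (0)(11.5) = 7.50 m/s
Δx = v₀t + ½at² = 7.50·11.5 + 0.5·0·11.5² = 86.2 m

Phase 3 (decelerating): v₀ = 7.50 m/s, a = -2.5 m/s².
v = v₀ + at → t = (0 − 7.50) / -2.5 = 3.00 s
v² = v₀² + 2aΔx → Δx = (0² − 7.50²)/(2·-2.5) = 11.2 m
Total time = 3.12 + 11.5 + 3.00 = 17.6 s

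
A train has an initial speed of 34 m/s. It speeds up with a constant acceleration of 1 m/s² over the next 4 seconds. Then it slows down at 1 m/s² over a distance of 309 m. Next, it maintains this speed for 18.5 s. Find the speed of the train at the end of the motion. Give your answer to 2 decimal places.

28.74 m/s

Phase 1 (accelerating): v₀ = 34.0 m/s, a = 1 m/s².
v = v₀ + at = 34.0 + (1)(4) = 38.0 m/s
Δx = v₀t + ½at² = 34.0·4 + 0.5·1·4² = 144 m

Phase 2 (decelerating): v₀ = 38.0 m/s, a = -1 m/s².
v² = v₀² + 2aΔx = 38.0² + 2·-1·309 = 826 → v = 28.7 m/s
t = (v − v₀)/a = (28.7 − 38.0)/-1 = 9.26 s

Phase 3 (constant speed): v₀ = 28.7 m/s, a = 0 m/s².
v = v₀ + at = 28.7 + (0)(18.5) = 28.7 m/s
Δx = v₀t + ½at² = 28.7·18.5 + 0.5·0·18.5² = 532 m
Final speed = 28.7 m/s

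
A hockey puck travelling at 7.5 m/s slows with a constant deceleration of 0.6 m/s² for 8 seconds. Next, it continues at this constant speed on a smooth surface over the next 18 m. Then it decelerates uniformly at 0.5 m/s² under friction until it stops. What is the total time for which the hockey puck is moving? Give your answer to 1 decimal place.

Phase 1 (decelerating): v₀ = 7.50 m/s, a = -0.6 m/s².
v = v₀ + at = 7.50 + (-0.6)(8) = 2.70 m/s
Δx = v₀t + ½at² = 7.50·8 + 0.5·-0.6·8² = 40.8 m

Phase 2 (constant speed): v₀ = 2.70 m/s, a = 0 m/s².
Constant speed: t = d/v = 18/2.70 = 6.67 s

Phase 3 (decelerating): v₀ = 2.70 m/s, a = -0.5 m/s².
v = v₀ + at → t = (0 − 2.70) / -0.5 = 5.40 s
v² = v₀² + 2aΔx → Δx = (0² − 2.70²)/(2·-0.5) = 7.29 m
Total time = 8.00 + 6.67 + 5.40 = 20.1 s

20.1 s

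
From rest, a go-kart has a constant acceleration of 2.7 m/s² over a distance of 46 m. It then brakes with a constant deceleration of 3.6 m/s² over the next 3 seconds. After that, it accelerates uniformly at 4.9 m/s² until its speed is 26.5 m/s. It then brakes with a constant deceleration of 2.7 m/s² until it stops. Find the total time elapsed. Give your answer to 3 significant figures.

Phase 1 (accelerating): v₀ = 0 m/s, a = 2.7 m/s².
v² = v₀² + 2aΔx = 0² + 2·2.7·46 = 248 → v = 15.8 m/s
t = (v − v₀)/a = (15.8 − 0)/2.7 = 5.84 s

Phase 2 (decelerating): v₀ = 15.8 m/s, a = -3.6 m/s².
v = v₀ + at = 15.8 + (-3.6)(3) = 4.96 m/s
Δx = v₀t + ½at² = 15.8·3 + 0.5·-3.6·3² = 31.1 m

Phase 3 (accelerating): v₀ = 4.96 m/s, a = 4.9 m/s².
v = v₀ + at → t = (26.5 − 4.96) / 4.9 = 4.40 s
v² = v₀² + 2aΔx → Δx = (26.5² − 4.96²)/(2·4.9) = 69.1 m

Phase 4 (decelerating): v₀ = 26.5 m/s, a = -2.7 m/s².
v = v₀ + at → t = (0 − 26.5) / -2.7 = 9.81 s
v² = v₀² + 2aΔx → Δx = (0² − 26.5²)/(2·-2.7) = 130 m
Total time = 5.84 + 3.00 + 4.40 + 9.81 = 23.0 s

23.0 s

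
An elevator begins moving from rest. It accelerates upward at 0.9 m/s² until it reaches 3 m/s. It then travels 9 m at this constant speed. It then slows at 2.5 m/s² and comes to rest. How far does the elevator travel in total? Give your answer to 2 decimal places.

15.80 m

Phase 1 (accelerating): v₀ = 0 m/s, a = 0.9 m/s².
v = v₀ + at → t = (3 − 0) / 0.9 = 3.33 s
v² = v₀² + 2aΔx → Δx = (3² − 0²)/(2·0.9) = 5.00 m

Phase 2 (constant speed): v₀ = 3.00 m/s, a = 0 m/s².
Constant speed: t = d/v = 9/3.00 = 3.00 s

Phase 3 (decelerating): v₀ = 3.00 m/s, a = -2.5 m/s².
v = v₀ + at → t = (0 − 3.00) / -2.5 = 1.20 s
v² = v₀² + 2aΔx → Δx = (0² − 3.00²)/(2·-2.5) = 1.80 m
Total distance = 5.00 + 9.00 + 1.80 = 15.8 m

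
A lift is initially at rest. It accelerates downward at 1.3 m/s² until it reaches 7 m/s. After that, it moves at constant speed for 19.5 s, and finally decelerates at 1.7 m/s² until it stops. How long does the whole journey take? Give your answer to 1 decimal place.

29.0 s

Phase 1 (accelerating): v₀ = 0 m/s, a = 1.3 m/s².
v = v₀ + at → t = (7 − 0) / 1.3 = 5.38 s
v² = v₀² + 2aΔx → Δx = (7² − 0²)/(2·1.3) = 18.8 m

Phase 2 (constant speed): v₀ = 7.00 m/s, a = 0 m/s².
v = v₀ + at = 7.00 + (0)(19.5) = 7.00 m/s
Δx = v₀t + ½at² = 7.00·19.5 + 0.5·0·19.5² = 136 m

Phase 3 (decelerating): v₀ = 7.00 m/s, a = -1.7 m/s².
v = v₀ + at → t = (0 − 7.00) / -1.7 = 4.12 s
v² = v₀² + 2aΔx → Δx = (0² − 7.00²)/(2·-1.7) = 14.4 m
Total time = 5.38 + 19.5 + 4.12 = 29.0 s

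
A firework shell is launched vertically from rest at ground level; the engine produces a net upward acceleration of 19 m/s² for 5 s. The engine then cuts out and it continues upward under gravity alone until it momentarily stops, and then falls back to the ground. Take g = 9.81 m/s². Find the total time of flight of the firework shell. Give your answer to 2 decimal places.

26.61 s

Phase 1 (powered ascent): v₀ = 0 m/s, a = 19 m/s².
v = v₀ + at = 0 + (19)(5) = 95.0 m/s
Δx = v₀t + ½at² = 0·5 + 0.5·19·5² = 238 m

Phase 2 (coasting upward): v₀ = 95.0 m/s, a = -9.81 m/s².
v = v₀ + at → t = (0 − 95.0) / -9.81 = 9.68 s
v² = v₀² + 2aΔx → Δx = (0² − 95.0²)/(2·-9.81) = 460 m

Phase 3 (free fall): v₀ = 0 m/s, a = -9.81 m/s².
Falls 697 m from rest: t = √(2·697/9.81) = 11.9 s; v = g·t = 117 m/s.
Total time = 5.00 + 9.68 + 11.9 = 26.6 s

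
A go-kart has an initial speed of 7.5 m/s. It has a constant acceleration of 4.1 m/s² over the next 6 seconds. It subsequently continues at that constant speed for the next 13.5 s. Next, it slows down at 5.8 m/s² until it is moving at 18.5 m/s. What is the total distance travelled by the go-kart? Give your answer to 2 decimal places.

611.47 m

Phase 1 (accelerating): v₀ = 7.50 m/s, a = 4.1 m/s².
v = v₀ + at = 7.50 + (4.1)(6) = 32.1 m/s
Δx = v₀t + ½at² = 7.50·6 + 0.5·4.1·6² = 119 m

Phase 2 (constant speed): v₀ = 32.1 m/s, a = 0 m/s².
v = v₀ + at = 32.1 + (0)(13.5) = 32.1 m/s
Δx = v₀t + ½at² = 32.1·13.5 + 0.5·0·13.5² = 433 m

Phase 3 (decelerating): v₀ = 32.1 m/s, a = -5.8 m/s².
v = v₀ + at → t = (18.5 − 32.1) / -5.8 = 2.34 s
v² = v₀² + 2aΔx → Δx = (18.5² − 32.1²)/(2·-5.8) = 59.3 m
Total distance = 119 + 433 + 59.3 = 611 m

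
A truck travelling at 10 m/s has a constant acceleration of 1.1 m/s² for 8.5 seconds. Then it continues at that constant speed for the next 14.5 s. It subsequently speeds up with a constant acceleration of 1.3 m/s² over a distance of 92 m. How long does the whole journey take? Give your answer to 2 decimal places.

27.17 s

Phase 1 (accelerating): v₀ = 10.0 m/s, a = 1.1 m/s².
v = v₀ + at = 10.0 + (1.1)(8.5) = 19.4 m/s
Δx = v₀t + ½at² = 10.0·8.5 + 0.5·1.1·8.5² = 125 m

Phase 2 (constant speed): v₀ = 19.4 m/s, a = 0 m/s².
v = v₀ + at = 19.4 + (0)(14.5) = 19.4 m/s
Δx = v₀t + ½at² = 19.4·14.5 + 0.5·0·14.5² = 281 m

Phase 3 (accelerating): v₀ = 19.4 m/s, a = 1.3 m/s².
v² = v₀² + 2aΔx = 19.4² + 2·1.3·92 = 614 → v = 24.8 m/s
t = (v − v₀)/a = (24.8 − 19.4)/1.3 = 4.17 s
Total time = 8.50 + 14.5 + 4.17 = 27.2 s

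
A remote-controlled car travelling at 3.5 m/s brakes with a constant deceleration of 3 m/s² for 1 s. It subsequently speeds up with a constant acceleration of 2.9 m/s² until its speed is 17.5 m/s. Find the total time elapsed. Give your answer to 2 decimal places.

Phase 1 (decelerating): v₀ = 3.50 m/s, a = -3 m/s².
v = v₀ + at = 3.50 + (-3)(1) = 0.500 m/s
Δx = v₀t + ½at² = 3.50·1 + 0.5·-3·1² = 2.00 m

Phase 2 (accelerating): v₀ = 0.500 m/s, a = 2.9 m/s².
v = v₀ + at → t = (17.5 − 0.500) / 2.9 = 5.86 s
v² = v₀² + 2aΔx → Δx = (17.5² − 0.500²)/(2·2.9) = 52.8 m
Total time = 1.00 + 5.86 = 6.86 s

6.86 s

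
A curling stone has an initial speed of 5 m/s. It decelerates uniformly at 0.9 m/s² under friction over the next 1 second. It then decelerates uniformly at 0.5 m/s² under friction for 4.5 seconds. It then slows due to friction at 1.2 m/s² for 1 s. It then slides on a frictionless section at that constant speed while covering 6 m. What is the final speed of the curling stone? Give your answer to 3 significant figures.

0.650 m/s

Phase 1 (decelerating): v₀ = 5.00 m/s, a = -0.9 m/s².
v = v₀ + at = 5.00 + (-0.9)(1) = 4.10 m/s
Δx = v₀t + ½at² = 5.00·1 + 0.5·-0.9·1² = 4.55 m

Phase 2 (decelerating): v₀ = 4.10 m/s, a = -0.5 m/s².
v = v₀ + at = 4.10 + (-0.5)(4.5) = 1.85 m/s
Δx = v₀t + ½at² = 4.10·4.5 + 0.5·-0.5·4.5² = 13.4 m

Phase 3 (decelerating): v₀ = 1.85 m/s, a = -1.2 m/s².
v = v₀ + at = 1.85 + (-1.2)(1) = 0.650 m/s
Δx = v₀t + ½at² = 1.85·1 + 0.5·-1.2·1² = 1.25 m

Phase 4 (constant speed): v₀ = 0.650 m/s, a = 0 m/s².
Constant speed: t = d/v = 6/0.650 = 9.23 s
Final speed = 0.650 m/s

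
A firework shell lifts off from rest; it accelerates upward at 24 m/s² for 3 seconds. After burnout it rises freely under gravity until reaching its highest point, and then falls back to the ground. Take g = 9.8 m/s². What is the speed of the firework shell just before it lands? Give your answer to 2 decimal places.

85.44 m/s

Phase 1 (powered ascent): v₀ = 0 m/s, a = 24 m/s².
v = v₀ + at = 0 + (24)(3) = 72.0 m/s
Δx = v₀t + ½at² = 0·3 + 0.5·24·3² = 108 m

Phase 2 (coasting upward): v₀ = 72.0 m/s, a = -9.8 m/s².
v = v₀ + at → t = (0 − 72.0) / -9.8 = 7.35 s
v² = v₀² + 2aΔx → Δx = (0² − 72.0²)/(2·-9.8) = 264 m

Phase 3 (free fall): v₀ = 0 m/s, a = -9.8 m/s².
Falls 372 m from rest: t = √(2·372/9.8) = 8.72 s; v = g·t = 85.4 m/s.
Impact speed = 85.4 m/s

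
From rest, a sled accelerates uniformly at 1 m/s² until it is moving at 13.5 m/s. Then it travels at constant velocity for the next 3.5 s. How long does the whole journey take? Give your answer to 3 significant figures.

17.0 s

Phase 1 (accelerating): v₀ = 0 m/s, a = 1 m/s².
v = v₀ + at → t = (13.5 − 0) / 1 = 13.5 s
v² = v₀² + 2aΔx → Δx = (13.5² − 0²)/(2·1) = 91.1 m

Phase 2 (constant speed): v₀ = 13.5 m/s, a = 0 m/s².
v = v₀ + at = 13.5 + (0)(3.5) = 13.5 m/s
Δx = v₀t + ½at² = 13.5·3.5 + 0.5·0·3.5² = 47.2 m
Total time = 13.5 + 3.50 = 17.0 s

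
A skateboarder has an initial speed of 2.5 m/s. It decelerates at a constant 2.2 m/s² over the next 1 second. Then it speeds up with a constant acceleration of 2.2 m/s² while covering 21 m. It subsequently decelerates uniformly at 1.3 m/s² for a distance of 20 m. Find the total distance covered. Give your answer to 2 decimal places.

Phase 1 (decelerating): v₀ = 2.50 m/s, a = -2.2 m/s².
v = v₀ + at = 2.50 + (-2.2)(1) = 0.300 m/s
Δx = v₀t + ½at² = 2.50·1 + 0.5·-2.2·1² = 1.40 m

Phase 2 (accelerating): v₀ = 0.300 m/s, a = 2.2 m/s².
v² = v₀² + 2aΔx = 0.300² + 2·2.2·21 = 92.5 → v = 9.62 m/s
t = (v − v₀)/a = (9.62 − 0.300)/2.2 = 4.24 s

Phase 3 (decelerating): v₀ = 9.62 m/s, a = -1.3 m/s².
v² = v₀² + 2aΔx = 9.62² + 2·-1.3·20 = 40.5 → v = 6.36 m/s
t = (v − v₀)/a = (6.36 − 9.62)/-1.3 = 2.50 s
Total distance = 1.40 + 21.0 + 20.0 = 42.4 m

42.40 m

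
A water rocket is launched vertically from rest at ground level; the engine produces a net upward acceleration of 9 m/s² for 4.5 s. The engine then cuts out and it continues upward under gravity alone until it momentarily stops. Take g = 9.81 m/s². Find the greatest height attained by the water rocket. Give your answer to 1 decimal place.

174.7 m

Phase 1 (powered ascent): v₀ = 0 m/s, a = 9 m/s².
v = v₀ + at = 0 + (9)(4.5) = 40.5 m/s
Δx = v₀t + ½at² = 0·4.5 + 0.5·9·4.5² = 91.1 m

Phase 2 (coasting upward): v₀ = 40.5 m/s, a = -9.81 m/s².
v = v₀ + at → t = (0 − 40.5) / -9.81 = 4.13 s
v² = v₀² + 2aΔx → Δx = (0² − 40.5²)/(2·-9.81) = 83.6 m
Maximum height = 91.1 + 83.6 = 175 m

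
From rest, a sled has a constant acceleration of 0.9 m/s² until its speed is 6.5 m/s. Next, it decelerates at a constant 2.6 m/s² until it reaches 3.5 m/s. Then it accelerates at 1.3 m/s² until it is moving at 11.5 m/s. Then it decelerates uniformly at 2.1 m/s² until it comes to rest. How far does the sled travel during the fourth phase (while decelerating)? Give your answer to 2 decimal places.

Phase 1 (accelerating): v₀ = 0 m/s, a = 0.9 m/s².
v = v₀ + at → t = (6.5 − 0) / 0.9 = 7.22 s
v² = v₀² + 2aΔx → Δx = (6.5² − 0²)/(2·0.9) = 23.5 m

Phase 2 (decelerating): v₀ = 6.50 m/s, a = -2.6 m/s².
v = v₀ + at → t = (3.5 − 6.50) / -2.6 = 1.15 s
v² = v₀² + 2aΔx → Δx = (3.5² − 6.50²)/(2·-2.6) = 5.77 m

Phase 3 (accelerating): v₀ = 3.50 m/s, a = 1.3 m/s².
v = v₀ + at → t = (11.5 − 3.50) / 1.3 = 6.15 s
v² = v₀² + 2aΔx → Δx = (11.5² − 3.50²)/(2·1.3) = 46.2 m

Phase 4 (decelerating): v₀ = 11.5 m/s, a = -2.1 m/s².
v = v₀ + at → t = (0 − 11.5) / -2.1 = 5.48 s
v² = v₀² + 2aΔx → Δx = (0² − 11.5²)/(2·-2.1) = 31.5 m
Distance in phase 4 = 31.5 m

31.49 m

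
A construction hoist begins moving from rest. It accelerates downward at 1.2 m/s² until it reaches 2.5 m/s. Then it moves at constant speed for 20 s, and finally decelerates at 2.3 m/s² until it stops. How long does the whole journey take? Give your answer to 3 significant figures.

Phase 1 (accelerating): v₀ = 0 m/s, a = 1.2 m/s².
v = v₀ + at → t = (2.5 − 0) / 1.2 = 2.08 s
v² = v₀² + 2aΔx → Δx = (2.5² − 0²)/(2·1.2) = 2.60 m

Phase 2 (constant speed): v₀ = 2.50 m/s, a = 0 m/s².
v = v₀ + at = 2.50 + (0)(20) = 2.50 m/s
Δx = v₀t + ½at² = 2.50·20 + 0.5·0·20² = 50.0 m

Phase 3 (decelerating): v₀ = 2.50 m/s, a = -2.3 m/s².
v = v₀ + at → t = (0 − 2.50) / -2.3 = 1.09 s
v² = v₀² + 2aΔx → Δx = (0² − 2.50²)/(2·-2.3) = 1.36 m
Total time = 2.08 + 20.0 + 1.09 = 23.2 s

23.2 s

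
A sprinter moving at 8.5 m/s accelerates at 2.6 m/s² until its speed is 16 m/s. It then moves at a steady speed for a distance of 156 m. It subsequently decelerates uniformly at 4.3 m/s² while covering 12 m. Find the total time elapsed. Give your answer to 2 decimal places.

13.48 s

Phase 1 (accelerating): v₀ = 8.50 m/s, a = 2.6 m/s².
v = v₀ + at → t = (16 − 8.50) / 2.6 = 2.88 s
v² = v₀² + 2aΔx → Δx = (16² − 8.50²)/(2·2.6) = 35.3 m

Phase 2 (constant speed): v₀ = 16.0 m/s, a = 0 m/s².
Constant speed: t = d/v = 156/16.0 = 9.75 s

Phase 3 (decelerating): v₀ = 16.0 m/s, a = -4.3 m/s².
v² = v₀² + 2aΔx = 16.0² + 2·-4.3·12 = 153 → v = 12.4 m/s
t = (v − v₀)/a = (12.4 − 16.0)/-4.3 = 0.846 s
Total time = 2.88 + 9.75 + 0.846 = 13.5 s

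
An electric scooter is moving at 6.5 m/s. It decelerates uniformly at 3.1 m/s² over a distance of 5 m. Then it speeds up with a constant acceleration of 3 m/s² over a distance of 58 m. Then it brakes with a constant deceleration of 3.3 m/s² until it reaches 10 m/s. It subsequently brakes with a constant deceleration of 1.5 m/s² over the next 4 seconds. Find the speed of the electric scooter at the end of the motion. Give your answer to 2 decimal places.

4.00 m/s

Phase 1 (decelerating): v₀ = 6.50 m/s, a = -3.1 m/s².
v² = v₀² + 2aΔx = 6.50² + 2·-3.1·5 = 11.2 → v = 3.35 m/s
t = (v − v₀)/a = (3.35 − 6.50)/-3.1 = 1.01 s

Phase 2 (accelerating): v₀ = 3.35 m/s, a = 3 m/s².
v² = v₀² + 2aΔx = 3.35² + 2·3·58 = 359 → v = 19.0 m/s
t = (v − v₀)/a = (19.0 − 3.35)/3 = 5.20 s

Phase 3 (decelerating): v₀ = 19.0 m/s, a = -3.3 m/s².
v = v₀ + at → t = (10 − 19.0) / -3.3 = 2.71 s
v² = v₀² + 2aΔx → Δx = (10² − 19.0²)/(2·-3.3) = 39.3 m

Phase 4 (decelerating): v₀ = 10.0 m/s, a = -1.5 m/s².
v = v₀ + at = 10.0 + (-1.5)(4) = 4.00 m/s
Δx = v₀t + ½at² = 10.0·4 + 0.5·-1.5·4² = 28.0 m
Final speed = 4.00 m/s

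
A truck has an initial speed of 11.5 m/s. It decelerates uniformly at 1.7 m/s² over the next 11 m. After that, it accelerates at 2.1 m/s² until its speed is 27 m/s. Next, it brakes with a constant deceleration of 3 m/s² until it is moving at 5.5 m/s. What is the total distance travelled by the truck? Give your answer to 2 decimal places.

Phase 1 (decelerating): v₀ = 11.5 m/s, a = -1.7 m/s².
v² = v₀² + 2aΔx = 11.5² + 2·-1.7·11 = 94.8 → v = 9.74 m/s
t = (v − v₀)/a = (9.74 − 11.5)/-1.7 = 1.04 s

Phase 2 (accelerating): v₀ = 9.74 m/s, a = 2.1 m/s².
v = v₀ + at → t = (27 − 9.74) / 2.1 = 8.22 s
v² = v₀² + 2aΔx → Δx = (27² − 9.74²)/(2·2.1) = 151 m

Phase 3 (decelerating): v₀ = 27.0 m/s, a = -3 m/s².
v = v₀ + at → t = (5.5 − 27.0) / -3 = 7.17 s
v² = v₀² + 2aΔx → Δx = (5.5² − 27.0²)/(2·-3) = 116 m
Total distance = 11.0 + 151 + 116 = 278 m

278.45 m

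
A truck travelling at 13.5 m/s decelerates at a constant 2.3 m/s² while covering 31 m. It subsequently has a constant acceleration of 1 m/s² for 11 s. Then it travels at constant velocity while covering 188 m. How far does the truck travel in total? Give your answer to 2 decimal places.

Phase 1 (decelerating): v₀ = 13.5 m/s, a = -2.3 m/s².
v² = v₀² + 2aΔx = 13.5² + 2·-2.3·31 = 39.7 → v = 6.30 m/s
t = (v − v₀)/a = (6.30 − 13.5)/-2.3 = 3.13 s

Phase 2 (accelerating): v₀ = 6.30 m/s, a = 1 m/s².
v = v₀ + at = 6.30 + (1)(11) = 17.3 m/s
Δx = v₀t + ½at² = 6.30·11 + 0.5·1·11² = 130 m

Phase 3 (constant speed): v₀ = 17.3 m/s, a = 0 m/s².
Constant speed: t = d/v = 188/17.3 = 10.9 s
Total distance = 31.0 + 130 + 188 = 349 m

348.77 m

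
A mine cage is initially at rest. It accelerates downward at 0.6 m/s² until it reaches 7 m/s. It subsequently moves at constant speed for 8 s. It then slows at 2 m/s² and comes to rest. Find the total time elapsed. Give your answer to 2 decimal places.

Phase 1 (accelerating): v₀ = 0 m/s, a = 0.6 m/s².
v = v₀ + at → t = (7 − 0) / 0.6 = 11.7 s
v² = v₀² + 2aΔx → Δx = (7² − 0²)/(2·0.6) = 40.8 m

Phase 2 (constant speed): v₀ = 7.00 m/s, a = 0 m/s².
v = v₀ + at = 7.00 + (0)(8) = 7.00 m/s
Δx = v₀t + ½at² = 7.00·8 + 0.5·0·8² = 56.0 m

Phase 3 (decelerating): v₀ = 7.00 m/s, a = -2 m/s².
v = v₀ + at → t = (0 − 7.00) / -2 = 3.50 s
v² = v₀² + 2aΔx → Δx = (0² − 7.00²)/(2·-2) = 12.2 m
Total time = 11.7 + 8.00 + 3.50 = 23.2 s

23.17 s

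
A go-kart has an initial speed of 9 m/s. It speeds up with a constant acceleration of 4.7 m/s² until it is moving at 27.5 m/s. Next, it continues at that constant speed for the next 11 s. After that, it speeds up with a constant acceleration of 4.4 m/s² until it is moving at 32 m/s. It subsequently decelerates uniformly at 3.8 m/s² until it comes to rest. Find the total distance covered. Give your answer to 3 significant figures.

539 m

Phase 1 (accelerating): v₀ = 9.00 m/s, a = 4.7 m/s².
v = v₀ + at → t = (27.5 − 9.00) / 4.7 = 3.94 s
v² = v₀² + 2aΔx → Δx = (27.5² − 9.00²)/(2·4.7) = 71.8 m

Phase 2 (constant speed): v₀ = 27.5 m/s, a = 0 m/s².
v = v₀ + at = 27.5 + (0)(11) = 27.5 m/s
Δx = v₀t + ½at² = 27.5·11 + 0.5·0·11² = 302 m

Phase 3 (accelerating): v₀ = 27.5 m/s, a = 4.4 m/s².
v = v₀ + at → t = (32 − 27.5) / 4.4 = 1.02 s
v² = v₀² + 2aΔx → Δx = (32² − 27.5²)/(2·4.4) = 30.4 m

Phase 4 (decelerating): v₀ = 32.0 m/s, a = -3.8 m/s².
v = v₀ + at → t = (0 − 32.0) / -3.8 = 8.42 s
v² = v₀² + 2aΔx → Δx = (0² − 32.0²)/(2·-3.8) = 135 m
Total distance = 71.8 + 302 + 30.4 + 135 = 539 m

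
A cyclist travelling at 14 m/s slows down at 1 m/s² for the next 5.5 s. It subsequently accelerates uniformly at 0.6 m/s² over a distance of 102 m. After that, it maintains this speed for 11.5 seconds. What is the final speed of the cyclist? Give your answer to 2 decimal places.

13.95 m/s

Phase 1 (decelerating): v₀ = 14.0 m/s, a = -1 m/s².
v = v₀ + at = 14.0 + (-1)(5.5) = 8.50 m/s
Δx = v₀t + ½at² = 14.0·5.5 + 0.5·-1·5.5² = 61.9 m

Phase 2 (accelerating): v₀ = 8.50 m/s, a = 0.6 m/s².
v² = v₀² + 2aΔx = 8.50² + 2·0.6·102 = 195 → v = 14.0 m/s
t = (v − v₀)/a = (14.0 − 8.50)/0.6 = 9.09 s

Phase 3 (constant speed): v₀ = 14.0 m/s, a = 0 m/s².
v = v₀ + at = 14.0 + (0)(11.5) = 14.0 m/s
Δx = v₀t + ½at² = 14.0·11.5 + 0.5·0·11.5² = 160 m
Final speed = 14.0 m/s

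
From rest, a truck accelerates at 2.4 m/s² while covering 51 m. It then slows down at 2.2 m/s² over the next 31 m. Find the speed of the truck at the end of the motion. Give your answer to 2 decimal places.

10.41 m/s

Phase 1 (accelerating): v₀ = 0 m/s, a = 2.4 m/s².
v² = v₀² + 2aΔx = 0² + 2·2.4·51 = 245 → v = 15.6 m/s
t = (v − v₀)/a = (15.6 − 0)/2.4 = 6.52 s

Phase 2 (decelerating): v₀ = 15.6 m/s, a = -2.2 m/s².
v² = v₀² + 2aΔx = 15.6² + 2·-2.2·31 = 108 → v = 10.4 m/s
t = (v − v₀)/a = (10.4 − 15.6)/-2.2 = 2.38 s
Final speed = 10.4 m/s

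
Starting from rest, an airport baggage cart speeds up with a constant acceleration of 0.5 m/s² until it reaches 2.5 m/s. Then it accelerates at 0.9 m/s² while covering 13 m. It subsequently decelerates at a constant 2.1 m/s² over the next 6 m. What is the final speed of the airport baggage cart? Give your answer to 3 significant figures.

Phase 1 (accelerating): v₀ = 0 m/s, a = 0.5 m/s².
v = v₀ + at → t = (2.5 − 0) / 0.5 = 5.00 s
v² = v₀² + 2aΔx → Δx = (2.5² − 0²)/(2·0.5) = 6.25 m

Phase 2 (accelerating): v₀ = 2.50 m/s, a = 0.9 m/s².
v² = v₀² + 2aΔx = 2.50² + 2·0.9·13 = 29.7 → v = 5.45 m/s
t = (v − v₀)/a = (5.45 − 2.50)/0.9 = 3.27 s

Phase 3 (decelerating): v₀ = 5.45 m/s, a = -2.1 m/s².
v² = v₀² + 2aΔx = 5.45² + 2·-2.1·6 = 4.45 → v = 2.11 m/s
t = (v − v₀)/a = (2.11 − 5.45)/-2.1 = 1.59 s
Final speed = 2.11 m/s

2.11 m/s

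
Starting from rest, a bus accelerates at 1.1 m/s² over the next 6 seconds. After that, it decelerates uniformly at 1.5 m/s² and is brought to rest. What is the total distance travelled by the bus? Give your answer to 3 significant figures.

34.3 m

Phase 1 (accelerating): v₀ = 0 m/s, a = 1.1 m/s².
v = v₀ + at = 0 + (1.1)(6) = 6.60 m/s
Δx = v₀t + ½at² = 0·6 + 0.5·1.1·6² = 19.8 m

Phase 2 (decelerating): v₀ = 6.60 m/s, a = -1.5 m/s².
v = v₀ + at → t = (0 − 6.60) / -1.5 = 4.40 s
v² = v₀² + 2aΔx → Δx = (0² − 6.60²)/(2·-1.5) = 14.5 m
Total distance = 19.8 + 14.5 = 34.3 m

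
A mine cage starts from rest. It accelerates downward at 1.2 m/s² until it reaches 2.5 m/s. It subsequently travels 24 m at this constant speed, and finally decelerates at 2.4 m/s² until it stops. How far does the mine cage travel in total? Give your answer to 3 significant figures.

27.9 m

Phase 1 (accelerating): v₀ = 0 m/s, a = 1.2 m/s².
v = v₀ + at → t = (2.5 − 0) / 1.2 = 2.08 s
v² = v₀² + 2aΔx → Δx = (2.5² − 0²)/(2·1.2) = 2.60 m

Phase 2 (constant speed): v₀ = 2.50 m/s, a = 0 m/s².
Constant speed: t = d/v = 24/2.50 = 9.60 s

Phase 3 (decelerating): v₀ = 2.50 m/s, a = -2.4 m/s².
v = v₀ + at → t = (0 − 2.50) / -2.4 = 1.04 s
v² = v₀² + 2aΔx → Δx = (0² − 2.50²)/(2·-2.4) = 1.30 m
Total distance = 2.60 + 24.0 + 1.30 = 27.9 m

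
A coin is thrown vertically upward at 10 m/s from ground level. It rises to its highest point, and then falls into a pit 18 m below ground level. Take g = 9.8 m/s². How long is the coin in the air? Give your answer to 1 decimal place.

3.2 s

Phase 1 (rising): v₀ = 10.0 m/s, a = -9.8 m/s².
v = v₀ + at → t = (0 − 10.0) / -9.8 = 1.02 s
v² = v₀² + 2aΔx → Δx = (0² − 10.0²)/(2·-9.8) = 5.10 m

Phase 2 (falling): v₀ = 0 m/s, a = -9.8 m/s².
Falls 23.1 m from rest: t = √(2·23.1/9.8) = 2.17 s; v = g·t = 21.3 m/s.
Total time = 1.02 + 2.17 = 3.19 s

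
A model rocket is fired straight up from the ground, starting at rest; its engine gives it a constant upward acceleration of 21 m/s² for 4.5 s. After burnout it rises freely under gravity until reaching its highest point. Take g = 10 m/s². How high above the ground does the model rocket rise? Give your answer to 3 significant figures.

Phase 1 (powered ascent): v₀ = 0 m/s, a = 21 m/s².
v = v₀ + at = 0 + (21)(4.5) = 94.5 m/s
Δx = v₀t + ½at² = 0·4.5 + 0.5·21·4.5² = 213 m

Phase 2 (coasting upward): v₀ = 94.5 m/s, a = -10 m/s².
v = v₀ + at → t = (0 − 94.5) / -10 = 9.45 s
v² = v₀² + 2aΔx → Δx = (0² − 94.5²)/(2·-10) = 447 m
Maximum height = 213 + 447 = 659 m

659 m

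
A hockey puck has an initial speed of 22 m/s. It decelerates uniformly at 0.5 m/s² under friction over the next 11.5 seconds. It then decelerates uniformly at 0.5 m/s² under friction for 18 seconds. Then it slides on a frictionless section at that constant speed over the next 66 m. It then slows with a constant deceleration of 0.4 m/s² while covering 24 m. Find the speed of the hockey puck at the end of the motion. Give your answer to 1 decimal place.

Phase 1 (decelerating): v₀ = 22.0 m/s, a = -0.5 m/s².
v = v₀ + at = 22.0 + (-0.5)(11.5) = 16.2 m/s
Δx = v₀t + ½at² = 22.0·11.5 + 0.5·-0.5·11.5² = 220 m

Phase 2 (decelerating): v₀ = 16.2 m/s, a = -0.5 m/s².
v = v₀ + at = 16.2 + (-0.5)(18) = 7.25 m/s
Δx = v₀t + ½at² = 16.2·18 + 0.5·-0.5·18² = 212 m

Phase 3 (constant speed): v₀ = 7.25 m/s, a = 0 m/s².
Constant speed: t = d/v = 66/7.25 = 9.10 s

Phase 4 (decelerating): v₀ = 7.25 m/s, a = -0.4 m/s².
v² = v₀² + 2aΔx = 7.25² + 2·-0.4·24 = 33.4 → v = 5.78 m/s
t = (v − v₀)/a = (5.78 − 7.25)/-0.4 = 3.68 s
Final speed = 5.78 m/s

5.8 m/s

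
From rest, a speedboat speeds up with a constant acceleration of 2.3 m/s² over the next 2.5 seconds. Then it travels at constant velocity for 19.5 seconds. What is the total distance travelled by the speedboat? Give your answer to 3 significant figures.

119 m

Phase 1 (accelerating): v₀ = 0 m/s, a = 2.3 m/s².
v = v₀ + at = 0 + (2.3)(2.5) = 5.75 m/s
Δx = v₀t + ½at² = 0·2.5 + 0.5·2.3·2.5² = 7.19 m

Phase 2 (constant speed): v₀ = 5.75 m/s, a = 0 m/s².
v = v₀ + at = 5.75 + (0)(19.5) = 5.75 m/s
Δx = v₀t + ½at² = 5.75·19.5 + 0.5·0·19.5² = 112 m
Total distance = 7.19 + 112 = 119 m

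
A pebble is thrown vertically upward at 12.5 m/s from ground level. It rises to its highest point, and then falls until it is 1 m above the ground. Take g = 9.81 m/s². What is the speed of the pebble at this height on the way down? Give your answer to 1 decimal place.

11.7 m/s

Phase 1 (rising): v₀ = 12.5 m/s, a = -9.81 m/s².
v = v₀ + at → t = (0 − 12.5) / -9.81 = 1.27 s
v² = v₀² + 2aΔx → Δx = (0² − 12.5²)/(2·-9.81) = 7.96 m

Phase 2 (falling): v₀ = 0 m/s, a = -9.81 m/s².
Falls 6.96 m from rest: t = √(2·6.96/9.81) = 1.19 s; v = g·t = 11.7 m/s.
Final speed = 11.7 m/s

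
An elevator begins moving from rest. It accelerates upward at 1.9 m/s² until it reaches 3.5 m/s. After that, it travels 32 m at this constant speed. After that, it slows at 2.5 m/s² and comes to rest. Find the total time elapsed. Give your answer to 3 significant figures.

Phase 1 (accelerating): v₀ = 0 m/s, a = 1.9 m/s².
v = v₀ + at → t = (3.5 − 0) / 1.9 = 1.84 s
v² = v₀² + 2aΔx → Δx = (3.5² − 0²)/(2·1.9) = 3.22 m

Phase 2 (constant speed): v₀ = 3.50 m/s, a = 0 m/s².
Constant speed: t = d/v = 32/3.50 = 9.14 s

Phase 3 (decelerating): v₀ = 3.50 m/s, a = -2.5 m/s².
v = v₀ + at → t = (0 − 3.50) / -2.5 = 1.40 s
v² = v₀² + 2aΔx → Δx = (0² − 3.50²)/(2·-2.5) = 2.45 m
Total time = 1.84 + 9.14 + 1.40 = 12.4 s

12.4 s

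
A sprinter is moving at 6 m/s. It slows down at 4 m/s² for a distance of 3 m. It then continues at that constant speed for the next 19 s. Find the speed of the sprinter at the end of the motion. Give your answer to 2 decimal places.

Phase 1 (decelerating): v₀ = 6.00 m/s, a = -4 m/s².
v² = v₀² + 2aΔx = 6.00² + 2·-4·3 = 12.0 → v = 3.46 m/s
t = (v − v₀)/a = (3.46 − 6.00)/-4 = 0.634 s

Phase 2 (constant speed): v₀ = 3.46 m/s, a = 0 m/s².
v = v₀ + at = 3.46 + (0)(19) = 3.46 m/s
Δx = v₀t + ½at² = 3.46·19 + 0.5·0·19² = 65.8 m
Final speed = 3.46 m/s

3.46 m/s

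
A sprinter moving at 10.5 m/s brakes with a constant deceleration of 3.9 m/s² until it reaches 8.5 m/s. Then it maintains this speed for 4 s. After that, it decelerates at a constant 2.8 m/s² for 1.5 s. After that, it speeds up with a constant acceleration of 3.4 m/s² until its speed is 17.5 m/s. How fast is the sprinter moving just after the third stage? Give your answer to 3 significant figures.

Phase 1 (decelerating): v₀ = 10.5 m/s, a = -3.9 m/s².
v = v₀ + at → t = (8.5 − 10.5) / -3.9 = 0.513 s
v² = v₀² + 2aΔx → Δx = (8.5² − 10.5²)/(2·-3.9) = 4.87 m

Phase 2 (constant speed): v₀ = 8.50 m/s, a = 0 m/s².
v = v₀ + at = 8.50 + (0)(4) = 8.50 m/s
Δx = v₀t + ½at² = 8.50·4 + 0.5·0·4² = 34.0 m

Phase 3 (decelerating): v₀ = 8.50 m/s, a = -2.8 m/s².
v = v₀ + at = 8.50 + (-2.8)(1.5) = 4.30 m/s
Δx = v₀t + ½at² = 8.50·1.5 + 0.5·-2.8·1.5² = 9.60 m
Speed at end of phase 3 = 4.30 m/s

4.30 m/s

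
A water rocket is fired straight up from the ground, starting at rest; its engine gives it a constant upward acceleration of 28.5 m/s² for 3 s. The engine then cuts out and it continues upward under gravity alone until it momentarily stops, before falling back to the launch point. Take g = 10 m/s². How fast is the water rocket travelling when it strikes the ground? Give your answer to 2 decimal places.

99.37 m/s

Phase 1 (powered ascent): v₀ = 0 m/s, a = 28.5 m/s².
v = v₀ + at = 0 + (28.5)(3) = 85.5 m/s
Δx = v₀t + ½at² = 0·3 + 0.5·28.5·3² = 128 m

Phase 2 (coasting upward): v₀ = 85.5 m/s, a = -10 m/s².
v = v₀ + at → t = (0 − 85.5) / -10 = 8.55 s
v² = v₀² + 2aΔx → Δx = (0² − 85.5²)/(2·-10) = 366 m

Phase 3 (free fall): v₀ = 0 m/s, a = -10 m/s².
Falls 494 m from rest: t = √(2·494/10) = 9.94 s; v = g·t = 99.4 m/s.
Impact speed = 99.4 m/s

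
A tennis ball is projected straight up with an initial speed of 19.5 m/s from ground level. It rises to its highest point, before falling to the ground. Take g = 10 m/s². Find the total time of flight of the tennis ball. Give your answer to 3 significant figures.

Phase 1 (rising): v₀ = 19.5 m/s, a = -10 m/s².
v = v₀ + at → t = (0 − 19.5) / -10 = 1.95 s
v² = v₀² + 2aΔx → Δx = (0² − 19.5²)/(2·-10) = 19.0 m

Phase 2 (falling): v₀ = 0 m/s, a = -10 m/s².
Falls 19.0 m from rest: t = √(2·19.0/10) = 1.95 s; v = g·t = 19.5 m/s.
Total time = 1.95 + 1.95 = 3.90 s

3.90 s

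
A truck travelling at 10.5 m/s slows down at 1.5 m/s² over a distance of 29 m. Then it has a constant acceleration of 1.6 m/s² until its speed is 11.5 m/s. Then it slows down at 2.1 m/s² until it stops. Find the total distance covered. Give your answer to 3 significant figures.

94.6 m

Phase 1 (decelerating): v₀ = 10.5 m/s, a = -1.5 m/s².
v² = v₀² + 2aΔx = 10.5² + 2·-1.5·29 = 23.2 → v = 4.82 m/s
t = (v − v₀)/a = (4.82 − 10.5)/-1.5 = 3.79 s

Phase 2 (accelerating): v₀ = 4.82 m/s, a = 1.6 m/s².
v = v₀ + at → t = (11.5 − 4.82) / 1.6 = 4.17 s
v² = v₀² + 2aΔx → Δx = (11.5² − 4.82²)/(2·1.6) = 34.1 m

Phase 3 (decelerating): v₀ = 11.5 m/s, a = -2.1 m/s².
v = v₀ + at → t = (0 − 11.5) / -2.1 = 5.48 s
v² = v₀² + 2aΔx → Δx = (0² − 11.5²)/(2·-2.1) = 31.5 m
Total distance = 29.0 + 34.1 + 31.5 = 94.6 m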